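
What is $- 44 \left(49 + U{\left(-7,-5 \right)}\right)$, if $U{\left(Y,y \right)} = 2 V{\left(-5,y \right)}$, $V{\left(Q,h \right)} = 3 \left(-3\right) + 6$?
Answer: $-1892$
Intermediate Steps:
$V{\left(Q,h \right)} = -3$ ($V{\left(Q,h \right)} = -9 + 6 = -3$)
$U{\left(Y,y \right)} = -6$ ($U{\left(Y,y \right)} = 2 \left(-3\right) = -6$)
$- 44 \left(49 + U{\left(-7,-5 \right)}\right) = - 44 \left(49 - 6\right) = \left(-44\right) 43 = -1892$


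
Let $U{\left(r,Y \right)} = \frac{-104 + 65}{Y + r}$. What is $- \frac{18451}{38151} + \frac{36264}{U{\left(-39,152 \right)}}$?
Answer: $- \frac{52112369407}{495963} \approx -1.0507 \cdot 10^{5}$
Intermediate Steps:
$U{\left(r,Y \right)} = - \frac{39}{Y + r}$
$- \frac{18451}{38151} + \frac{36264}{U{\left(-39,152 \right)}} = - \frac{18451}{38151} + \frac{36264}{\left(-39\right) \frac{1}{152 - 39}} = \left(-18451\right) \frac{1}{38151} + \frac{36264}{\left(-39\right) \frac{1}{113}} = - \frac{18451}{38151} + \frac{36264}{\left(-39\right) \frac{1}{113}} = - \frac{18451}{38151} + \frac{36264}{- \frac{39}{113}} = - \frac{18451}{38151} + 36264 \left(- \frac{113}{39}\right) = - \frac{18451}{38151} - \frac{1365944}{13} = - \frac{52112369407}{495963}$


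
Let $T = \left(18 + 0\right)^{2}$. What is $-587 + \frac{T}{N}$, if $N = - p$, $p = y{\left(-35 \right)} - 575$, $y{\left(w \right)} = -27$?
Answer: $- \frac{176525}{301} \approx -586.46$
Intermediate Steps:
$T = 324$ ($T = 18^{2} = 324$)
$p = -602$ ($p = -27 - 575 = -602$)
$N = 602$ ($N = \left(-1\right) \left(-602\right) = 602$)
$-587 + \frac{T}{N} = -587 + \frac{324}{602} = -587 + 324 \cdot \frac{1}{602} = -587 + \frac{162}{301} = - \frac{176525}{301}$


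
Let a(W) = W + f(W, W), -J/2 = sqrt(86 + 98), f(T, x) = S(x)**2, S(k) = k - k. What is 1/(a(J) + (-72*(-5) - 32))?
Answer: 41/13356 + sqrt(46)/26712 ≈ 0.0033237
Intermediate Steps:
S(k) = 0
f(T, x) = 0 (f(T, x) = 0**2 = 0)
J = -4*sqrt(46) (J = -2*sqrt(86 + 98) = -4*sqrt(46) ≈ -27.129)
a(W) = W (a(W) = W + 0 = W)
1/(a(J) + (-72*(-5) - 32)) = 1/(-4*sqrt(46) + (-72*(-5) - 32)) = 1/(-4*sqrt(46) + (360 - 32)) = 1/(-4*sqrt(46) + 328) = 1/(328 - 4*sqrt(46))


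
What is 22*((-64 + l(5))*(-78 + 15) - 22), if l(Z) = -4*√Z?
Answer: 88220 + 5544*√5 ≈ 1.0062e+5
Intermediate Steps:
22*((-64 + l(5))*(-78 + 15) - 22) = 22*((-64 - 4*√5)*(-78 + 15) - 22) = 22*((-64 - 4*√5)*(-63) - 22) = 22*((4032 + 252*√5) - 22) = 22*(4010 + 252*√5) = 88220 + 5544*√5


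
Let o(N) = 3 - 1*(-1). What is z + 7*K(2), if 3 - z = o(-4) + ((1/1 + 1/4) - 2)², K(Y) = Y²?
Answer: 423/16 ≈ 26.438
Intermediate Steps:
o(N) = 4 (o(N) = 3 + 1 = 4)
z = -25/16 (z = 3 - (4 + ((1/1 + 1/4) - 2)²) = 3 - (4 + ((1*1 + 1*(¼)) - 2)²) = 3 - (4 + ((1 + ¼) - 2)²) = 3 - (4 + (5/4 - 2)²) = 3 - (4 + (-¾)²) = 3 - (4 + 9/16) = 3 - 1*73/16 = 3 - 73/16 = -25/16 ≈ -1.5625)
z + 7*K(2) = -25/16 + 7*2² = -25/16 + 7*4 = -25/16 + 28 = 423/16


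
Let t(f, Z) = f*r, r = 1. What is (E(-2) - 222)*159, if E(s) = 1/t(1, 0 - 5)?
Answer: -35139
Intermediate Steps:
t(f, Z) = f (t(f, Z) = f*1 = f)
E(s) = 1 (E(s) = 1/1 = 1)
(E(-2) - 222)*159 = (1 - 222)*159 = -221*159 = -35139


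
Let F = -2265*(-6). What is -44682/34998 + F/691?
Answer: 74124593/4030603 ≈ 18.390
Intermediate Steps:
F = 13590
-44682/34998 + F/691 = -44682/34998 + 13590/691 = -44682*1/34998 + 13590*(1/691) = -7447/5833 + 13590/691 = 74124593/4030603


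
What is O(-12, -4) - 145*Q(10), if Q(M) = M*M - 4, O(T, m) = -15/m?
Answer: -55665/4 ≈ -13916.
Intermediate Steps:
Q(M) = -4 + M² (Q(M) = M² - 4 = -4 + M²)
O(-12, -4) - 145*Q(10) = -15/(-4) - 145*(-4 + 10²) = -15*(-¼) - 145*(-4 + 100) = 15/4 - 145*96 = 15/4 - 13920 = -55665/4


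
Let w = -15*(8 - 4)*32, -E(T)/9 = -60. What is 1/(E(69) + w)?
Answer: -1/1380 ≈ -0.00072464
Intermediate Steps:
E(T) = 540 (E(T) = -9*(-60) = 540)
w = -1920 (w = -15*4*32 = -60*32 = -1920)
1/(E(69) + w) = 1/(540 - 1920) = 1/(-1380) = -1/1380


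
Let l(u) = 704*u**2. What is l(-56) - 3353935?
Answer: -1146191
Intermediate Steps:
l(-56) - 3353935 = 704*(-56)**2 - 3353935 = 704*3136 - 3353935 = 2207744 - 3353935 = -1146191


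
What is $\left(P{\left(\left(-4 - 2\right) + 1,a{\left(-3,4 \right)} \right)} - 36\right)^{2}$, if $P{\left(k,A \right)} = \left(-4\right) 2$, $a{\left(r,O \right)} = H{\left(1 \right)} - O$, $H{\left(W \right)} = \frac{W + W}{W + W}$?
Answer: $1936$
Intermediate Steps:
$H{\left(W \right)} = 1$ ($H{\left(W \right)} = \frac{2 W}{2 W} = 2 W \frac{1}{2 W} = 1$)
$a{\left(r,O \right)} = 1 - O$
$P{\left(k,A \right)} = -8$
$\left(P{\left(\left(-4 - 2\right) + 1,a{\left(-3,4 \right)} \right)} - 36\right)^{2} = \left(-8 - 36\right)^{2} = \left(-44\right)^{2} = 1936$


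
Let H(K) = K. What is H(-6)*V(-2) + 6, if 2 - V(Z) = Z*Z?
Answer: 18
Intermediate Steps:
V(Z) = 2 - Z² (V(Z) = 2 - Z*Z = 2 - Z²)
H(-6)*V(-2) + 6 = -6*(2 - 1*(-2)²) + 6 = -6*(2 - 1*4) + 6 = -6*(2 - 4) + 6 = -6*(-2) + 6 = 12 + 6 = 18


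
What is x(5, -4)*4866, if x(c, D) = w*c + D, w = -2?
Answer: -68124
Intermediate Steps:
x(c, D) = D - 2*c (x(c, D) = -2*c + D = D - 2*c)
x(5, -4)*4866 = (-4 - 2*5)*4866 = (-4 - 10)*4866 = -14*4866 = -68124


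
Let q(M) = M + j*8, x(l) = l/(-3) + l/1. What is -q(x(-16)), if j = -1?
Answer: 56/3 ≈ 18.667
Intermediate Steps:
x(l) = 2*l/3 (x(l) = l*(-1/3) + l*1 = -l/3 + l = 2*l/3)
q(M) = -8 + M (q(M) = M - 1*8 = M - 8 = -8 + M)
-q(x(-16)) = -(-8 + (2/3)*(-16)) = -(-8 - 32/3) = -1*(-56/3) = 56/3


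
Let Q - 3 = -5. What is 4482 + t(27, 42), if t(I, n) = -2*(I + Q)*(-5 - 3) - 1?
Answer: 4881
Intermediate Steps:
Q = -2 (Q = 3 - 5 = -2)
t(I, n) = -33 + 16*I (t(I, n) = -2*(I - 2)*(-5 - 3) - 1 = -2*(-2 + I)*(-8) - 1 = -2*(16 - 8*I) - 1 = (-32 + 16*I) - 1 = -33 + 16*I)
4482 + t(27, 42) = 4482 + (-33 + 16*27) = 4482 + (-33 + 432) = 4482 + 399 = 4881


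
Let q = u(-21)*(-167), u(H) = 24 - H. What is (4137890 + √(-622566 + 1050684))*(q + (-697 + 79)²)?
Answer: 1549263257010 + 374409*√428118 ≈ 1.5495e+12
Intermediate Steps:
q = -7515 (q = (24 - 1*(-21))*(-167) = (24 + 21)*(-167) = 45*(-167) = -7515)
(4137890 + √(-622566 + 1050684))*(q + (-697 + 79)²) = (4137890 + √(-622566 + 1050684))*(-7515 + (-697 + 79)²) = (4137890 + √428118)*(-7515 + (-618)²) = (4137890 + √428118)*(-7515 + 381924) = (4137890 + √428118)*374409 = 1549263257010 + 374409*√428118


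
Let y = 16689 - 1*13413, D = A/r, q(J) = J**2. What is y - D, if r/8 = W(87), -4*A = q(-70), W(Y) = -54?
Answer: 1414007/432 ≈ 3273.2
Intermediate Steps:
A = -1225 (A = -1/4*(-70)**2 = -1/4*4900 = -1225)
r = -432 (r = 8*(-54) = -432)
D = 1225/432 (D = -1225/(-432) = -1225*(-1/432) = 1225/432 ≈ 2.8356)
y = 3276 (y = 16689 - 13413 = 3276)
y - D = 3276 - 1*1225/432 = 3276 - 1225/432 = 1414007/432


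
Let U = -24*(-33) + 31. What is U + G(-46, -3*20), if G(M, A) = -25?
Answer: 798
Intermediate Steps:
U = 823 (U = 792 + 31 = 823)
U + G(-46, -3*20) = 823 - 25 = 798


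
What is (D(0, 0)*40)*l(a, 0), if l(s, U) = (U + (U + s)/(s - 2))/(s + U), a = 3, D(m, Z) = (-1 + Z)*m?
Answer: 0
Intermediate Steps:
D(m, Z) = m*(-1 + Z)
l(s, U) = (U + (U + s)/(-2 + s))/(U + s)
(D(0, 0)*40)*l(a, 0) = ((0*(-1 + 0))*40)*((3 - 1*0 + 0*3)/(3² - 2*0 - 2*3 + 0*3)) = ((0*(-1))*40)*((3 + 0 + 0)/(9 + 0 - 6 + 0)) = (0*40)*(3/3) = 0*((⅓)*3) = 0*1 = 0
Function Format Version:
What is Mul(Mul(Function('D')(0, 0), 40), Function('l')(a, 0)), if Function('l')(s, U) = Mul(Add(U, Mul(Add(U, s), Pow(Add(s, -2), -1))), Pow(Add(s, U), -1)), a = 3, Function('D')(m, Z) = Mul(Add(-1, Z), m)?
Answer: 0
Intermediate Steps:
Function('D')(m, Z) = Mul(m, Add(-1, Z))
Function('l')(s, U) = Mul(Pow(Add(U, s), -1), Add(U, Mul(Pow(Add(-2, s), -1), Add(U, s)))) (Function('l')(s, U) = Mul(Add(U, Mul(Add(U, s), Pow(Add(-2, s), -1))), Pow(Add(U, s), -1)) = Mul(Add(U, Mul(Pow(Add(-2, s), -1), Add(U, s))), Pow(Add(U, s), -1)) = Mul(Pow(Add(U, s), -1), Add(U, Mul(Pow(Add(-2, s), -1), Add(U, s)))))
Mul(Mul(Function('D')(0, 0), 40), Function('l')(a, 0)) = Mul(Mul(Mul(0, Add(-1, 0)), 40), Mul(Pow(Add(Pow(3, 2), Mul(-2, 0), Mul(-2, 3), Mul(0, 3)), -1), Add(3, Mul(-1, 0), Mul(0, 3)))) = Mul(Mul(Mul(0, -1), 40), Mul(Pow(Add(9, 0, -6, 0), -1), Add(3, 0, 0))) = Mul(Mul(0, 40), Mul(Pow(3, -1), 3)) = Mul(0, Mul(Rational(1, 3), 3)) = Mul(0, 1) = 0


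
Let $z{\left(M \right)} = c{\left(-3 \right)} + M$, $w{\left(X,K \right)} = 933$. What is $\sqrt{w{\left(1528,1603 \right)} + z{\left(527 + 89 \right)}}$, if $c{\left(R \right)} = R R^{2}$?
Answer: $\sqrt{1522} \approx 39.013$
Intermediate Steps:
$c{\left(R \right)} = R^{3}$
$z{\left(M \right)} = -27 + M$ ($z{\left(M \right)} = \left(-3\right)^{3} + M = -27 + M$)
$\sqrt{w{\left(1528,1603 \right)} + z{\left(527 + 89 \right)}} = \sqrt{933 + \left(-27 + \left(527 + 89\right)\right)} = \sqrt{933 + \left(-27 + 616\right)} = \sqrt{933 + 589} = \sqrt{1522}$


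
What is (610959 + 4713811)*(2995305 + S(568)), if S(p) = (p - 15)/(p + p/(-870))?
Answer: 2264802786085275/142 ≈ 1.5949e+13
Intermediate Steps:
S(p) = 870*(-15 + p)/(869*p) (S(p) = (-15 + p)/(p + p*(-1/870)) = (-15 + p)/(p - p/870) = (-15 + p)/((869*p/870)) = (-15 + p)*(870/(869*p)) = 870*(-15 + p)/(869*p))
(610959 + 4713811)*(2995305 + S(568)) = (610959 + 4713811)*(2995305 + (870/869)*(-15 + 568)/568) = 5324770*(2995305 + (870/869)*(1/568)*553) = 5324770*(2995305 + 3045/3124) = 5324770*(9357335865/3124) = 2264802786085275/142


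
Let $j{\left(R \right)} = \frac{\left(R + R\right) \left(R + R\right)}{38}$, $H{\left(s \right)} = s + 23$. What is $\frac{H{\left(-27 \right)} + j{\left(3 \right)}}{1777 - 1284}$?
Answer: $- \frac{2}{323} \approx -0.006192$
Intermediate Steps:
$H{\left(s \right)} = 23 + s$
$j{\left(R \right)} = \frac{2 R^{2}}{19}$ ($j{\left(R \right)} = 2 R 2 R \frac{1}{38} = 4 R^{2} \cdot \frac{1}{38} = \frac{2 R^{2}}{19}$)
$\frac{H{\left(-27 \right)} + j{\left(3 \right)}}{1777 - 1284} = \frac{\left(23 - 27\right) + \frac{2 \cdot 3^{2}}{19}}{1777 - 1284} = \frac{-4 + \frac{2}{19} \cdot 9}{493} = \left(-4 + \frac{18}{19}\right) \frac{1}{493} = \left(- \frac{58}{19}\right) \frac{1}{493} = - \frac{2}{323}$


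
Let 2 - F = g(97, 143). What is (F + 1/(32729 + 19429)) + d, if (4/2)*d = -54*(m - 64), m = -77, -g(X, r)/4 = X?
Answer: 218907127/52158 ≈ 4197.0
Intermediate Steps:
g(X, r) = -4*X
F = 390 (F = 2 - (-4)*97 = 2 - 1*(-388) = 2 + 388 = 390)
d = 3807 (d = (-54*(-77 - 64))/2 = (-54*(-141))/2 = (½)*7614 = 3807)
(F + 1/(32729 + 19429)) + d = (390 + 1/(32729 + 19429)) + 3807 = (390 + 1/52158) + 3807 = 20341621/52158 + 3807 = 218907127/52158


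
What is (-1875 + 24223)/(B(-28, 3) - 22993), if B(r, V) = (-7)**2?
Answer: -5587/5736 ≈ -0.97402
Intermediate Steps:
B(r, V) = 49
(-1875 + 24223)/(B(-28, 3) - 22993) = (-1875 + 24223)/(49 - 22993) = 22348/(-22944) = 22348*(-1/22944) = -5587/5736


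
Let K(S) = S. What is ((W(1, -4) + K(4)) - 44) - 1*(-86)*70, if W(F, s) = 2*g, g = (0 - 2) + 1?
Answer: 5978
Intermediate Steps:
g = -1 (g = -2 + 1 = -1)
W(F, s) = -2 (W(F, s) = 2*(-1) = -2)
((W(1, -4) + K(4)) - 44) - 1*(-86)*70 = ((-2 + 4) - 44) - 1*(-86)*70 = (2 - 44) + 86*70 = -42 + 6020 = 5978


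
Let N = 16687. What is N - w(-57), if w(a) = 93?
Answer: 16594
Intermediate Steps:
N - w(-57) = 16687 - 1*93 = 16687 - 93 = 16594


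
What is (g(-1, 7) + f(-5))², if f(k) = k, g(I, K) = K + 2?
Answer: 16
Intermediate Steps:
g(I, K) = 2 + K
(g(-1, 7) + f(-5))² = ((2 + 7) - 5)² = (9 - 5)² = 4² = 16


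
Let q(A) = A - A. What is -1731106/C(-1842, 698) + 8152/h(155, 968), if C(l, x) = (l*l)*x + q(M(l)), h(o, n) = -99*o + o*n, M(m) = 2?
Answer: 9536559780937/159498334807020 ≈ 0.059791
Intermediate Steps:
h(o, n) = -99*o + n*o
q(A) = 0
C(l, x) = x*l**2 (C(l, x) = (l*l)*x + 0 = l**2*x + 0 = x*l**2 + 0 = x*l**2)
-1731106/C(-1842, 698) + 8152/h(155, 968) = -1731106/(698*(-1842)**2) + 8152/((155*(-99 + 968))) = -1731106/(698*3392964) + 8152/((155*869)) = -1731106/2368288872 + 8152/134695 = -1731106*1/2368288872 + 8152*(1/134695) = -865553/1184144436 + 8152/134695 = 9536559780937/159498334807020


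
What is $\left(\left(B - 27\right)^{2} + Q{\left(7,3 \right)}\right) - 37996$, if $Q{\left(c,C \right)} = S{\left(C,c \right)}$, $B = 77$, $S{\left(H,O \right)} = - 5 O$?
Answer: $-35531$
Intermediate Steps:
$Q{\left(c,C \right)} = - 5 c$
$\left(\left(B - 27\right)^{2} + Q{\left(7,3 \right)}\right) - 37996 = \left(\left(77 - 27\right)^{2} - 35\right) - 37996 = \left(50^{2} - 35\right) - 37996 = \left(2500 - 35\right) - 37996 = 2465 - 37996 = -35531$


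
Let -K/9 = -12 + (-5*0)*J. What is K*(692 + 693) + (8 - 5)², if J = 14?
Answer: 149589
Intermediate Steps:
K = 108 (K = -9*(-12 - 5*0*14) = -9*(-12 + 0*14) = -9*(-12 + 0) = -9*(-12) = 108)
K*(692 + 693) + (8 - 5)² = 108*(692 + 693) + (8 - 5)² = 108*1385 + 3² = 149580 + 9 = 149589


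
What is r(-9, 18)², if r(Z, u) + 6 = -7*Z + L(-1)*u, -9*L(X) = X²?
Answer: 3025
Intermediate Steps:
L(X) = -X²/9
r(Z, u) = -6 - 7*Z - u/9 (r(Z, u) = -6 + (-7*Z + (-⅑*(-1)²)*u) = -6 + (-7*Z + (-⅑*1)*u) = -6 + (-7*Z - u/9) = -6 - 7*Z - u/9)
r(-9, 18)² = (-6 - 7*(-9) - ⅑*18)² = (-6 + 63 - 2)² = 55² = 3025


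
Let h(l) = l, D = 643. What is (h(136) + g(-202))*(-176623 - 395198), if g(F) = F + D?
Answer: -329940717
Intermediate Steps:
g(F) = 643 + F (g(F) = F + 643 = 643 + F)
(h(136) + g(-202))*(-176623 - 395198) = (136 + (643 - 202))*(-176623 - 395198) = (136 + 441)*(-571821) = 577*(-571821) = -329940717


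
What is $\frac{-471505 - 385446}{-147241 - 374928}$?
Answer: $\frac{856951}{522169} \approx 1.6411$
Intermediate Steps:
$\frac{-471505 - 385446}{-147241 - 374928} = - \frac{856951}{-522169} = \left(-856951\right) \left(- \frac{1}{522169}\right) = \frac{856951}{522169}$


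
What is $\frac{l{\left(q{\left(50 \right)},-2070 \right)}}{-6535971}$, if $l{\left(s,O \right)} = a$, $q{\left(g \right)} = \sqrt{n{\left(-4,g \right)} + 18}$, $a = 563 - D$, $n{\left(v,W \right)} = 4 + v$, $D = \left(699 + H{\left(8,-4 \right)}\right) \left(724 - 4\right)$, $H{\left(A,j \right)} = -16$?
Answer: $\frac{491197}{6535971} \approx 0.075153$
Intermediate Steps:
$D = 491760$ ($D = \left(699 - 16\right) \left(724 - 4\right) = 683 \cdot 720 = 491760$)
$a = -491197$ ($a = 563 - 491760 = -491197$)
$q{\left(g \right)} = 3 \sqrt{2}$ ($q{\left(g \right)} = \sqrt{\left(4 - 4\right) + 18} = \sqrt{0 + 18} = \sqrt{18} = 3 \sqrt{2}$)
$l{\left(s,O \right)} = -491197$
$\frac{l{\left(q{\left(50 \right)},-2070 \right)}}{-6535971} = - \frac{491197}{-6535971} = \left(-491197\right) \left(- \frac{1}{6535971}\right) = \frac{491197}{6535971}$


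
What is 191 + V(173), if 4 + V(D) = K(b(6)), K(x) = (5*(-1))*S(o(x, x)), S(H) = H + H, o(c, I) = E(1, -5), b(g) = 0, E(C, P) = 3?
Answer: 157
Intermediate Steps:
o(c, I) = 3
S(H) = 2*H
K(x) = -30 (K(x) = (5*(-1))*(2*3) = -5*6 = -30)
V(D) = -34 (V(D) = -4 - 30 = -34)
191 + V(173) = 191 - 34 = 157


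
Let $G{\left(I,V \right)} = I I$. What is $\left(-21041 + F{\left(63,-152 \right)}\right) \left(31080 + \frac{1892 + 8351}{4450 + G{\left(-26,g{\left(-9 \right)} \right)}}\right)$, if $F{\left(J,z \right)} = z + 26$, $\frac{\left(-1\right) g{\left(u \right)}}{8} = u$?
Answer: $- \frac{3372460278941}{5126} \approx -6.5791 \cdot 10^{8}$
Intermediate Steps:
$g{\left(u \right)} = - 8 u$
$G{\left(I,V \right)} = I^{2}$
$F{\left(J,z \right)} = 26 + z$
$\left(-21041 + F{\left(63,-152 \right)}\right) \left(31080 + \frac{1892 + 8351}{4450 + G{\left(-26,g{\left(-9 \right)} \right)}}\right) = \left(-21041 + \left(26 - 152\right)\right) \left(31080 + \frac{1892 + 8351}{4450 + \left(-26\right)^{2}}\right) = \left(-21041 - 126\right) \left(31080 + \frac{10243}{4450 + 676}\right) = - 21167 \left(31080 + \frac{10243}{5126}\right) = \left(-21167\right) \frac{159326323}{5126} = - \frac{3372460278941}{5126}$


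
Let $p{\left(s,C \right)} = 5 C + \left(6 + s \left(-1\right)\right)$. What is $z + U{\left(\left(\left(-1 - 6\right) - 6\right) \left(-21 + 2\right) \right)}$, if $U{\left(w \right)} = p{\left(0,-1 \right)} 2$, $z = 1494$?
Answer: $1496$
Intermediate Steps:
$p{\left(s,C \right)} = 6 - s + 5 C$ ($p{\left(s,C \right)} = 5 C - \left(-6 + s\right) = 6 - s + 5 C$)
$U{\left(w \right)} = 2$ ($U{\left(w \right)} = \left(6 - 0 + 5 \left(-1\right)\right) 2 = \left(6 + 0 - 5\right) 2 = 1 \cdot 2 = 2$)
$z + U{\left(\left(\left(-1 - 6\right) - 6\right) \left(-21 + 2\right) \right)} = 1494 + 2 = 1496$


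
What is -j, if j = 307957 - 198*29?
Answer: -302215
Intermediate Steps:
j = 302215 (j = 307957 - 5742 = 302215)
-j = -1*302215 = -302215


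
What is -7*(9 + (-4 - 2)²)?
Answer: -315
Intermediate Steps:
-7*(9 + (-4 - 2)²) = -7*(9 + (-6)²) = -7*(9 + 36) = -7*45 = -315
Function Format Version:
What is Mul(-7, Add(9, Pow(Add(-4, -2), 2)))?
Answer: -315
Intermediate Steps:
Mul(-7, Add(9, Pow(Add(-4, -2), 2))) = Mul(-7, Add(9, Pow(-6, 2))) = Mul(-7, Add(9, 36)) = Mul(-7, 45) = -315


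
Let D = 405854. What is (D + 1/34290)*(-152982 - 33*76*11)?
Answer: -83764819905559/1143 ≈ -7.3285e+10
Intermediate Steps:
(D + 1/34290)*(-152982 - 33*76*11) = (405854 + 1/34290)*(-152982 - 33*76*11) = (405854 + 1/34290)*(-152982 - 2508*11) = 13916733661*(-152982 - 27588)/34290 = (13916733661/34290)*(-180570) = -83764819905559/1143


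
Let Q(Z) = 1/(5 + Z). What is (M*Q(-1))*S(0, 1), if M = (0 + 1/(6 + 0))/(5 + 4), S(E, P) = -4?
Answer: -1/54 ≈ -0.018519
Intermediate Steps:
M = 1/54 (M = (0 + 1/6)/9 = (0 + ⅙)*(⅑) = (⅙)*(⅑) = 1/54 ≈ 0.018519)
(M*Q(-1))*S(0, 1) = (1/(54*(5 - 1)))*(-4) = ((1/54)/4)*(-4) = ((1/54)*(¼))*(-4) = (1/216)*(-4) = -1/54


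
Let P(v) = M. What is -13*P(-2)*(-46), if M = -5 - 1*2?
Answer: -4186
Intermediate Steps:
M = -7 (M = -5 - 2 = -7)
P(v) = -7
-13*P(-2)*(-46) = -13*(-7)*(-46) = 91*(-46) = -4186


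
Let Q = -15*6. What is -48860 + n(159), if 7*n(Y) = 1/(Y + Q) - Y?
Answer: -23610350/483 ≈ -48883.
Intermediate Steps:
Q = -90
n(Y) = -Y/7 + 1/(7*(-90 + Y)) (n(Y) = (1/(Y - 90) - Y)/7 = (1/(-90 + Y) - Y)/7 = -Y/7 + 1/(7*(-90 + Y)))
-48860 + n(159) = -48860 + (1 - 1*159**2 + 90*159)/(7*(-90 + 159)) = -48860 + (1/7)*(1 - 1*25281 + 14310)/69 = -48860 + (1/7)*(1/69)*(1 - 25281 + 14310) = -48860 + (1/7)*(1/69)*(-10970) = -48860 - 10970/483 = -23610350/483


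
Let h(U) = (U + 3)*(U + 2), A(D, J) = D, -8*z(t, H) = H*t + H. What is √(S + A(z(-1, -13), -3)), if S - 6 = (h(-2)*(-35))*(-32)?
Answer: √6 ≈ 2.4495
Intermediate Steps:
z(t, H) = -H/8 - H*t/8 (z(t, H) = -(H*t + H)/8 = -(H + H*t)/8 = -H/8 - H*t/8)
h(U) = (2 + U)*(3 + U) (h(U) = (3 + U)*(2 + U) = (2 + U)*(3 + U))
S = 6 (S = 6 + ((6 + (-2)² + 5*(-2))*(-35))*(-32) = 6 + ((6 + 4 - 10)*(-35))*(-32) = 6 + (0*(-35))*(-32) = 6 + 0*(-32) = 6 + 0 = 6)
√(S + A(z(-1, -13), -3)) = √(6 - ⅛*(-13)*(1 - 1)) = √(6 - ⅛*(-13)*0) = √(6 + 0) = √6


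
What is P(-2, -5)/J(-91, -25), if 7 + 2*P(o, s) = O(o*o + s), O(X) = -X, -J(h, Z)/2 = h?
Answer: -3/182 ≈ -0.016484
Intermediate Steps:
J(h, Z) = -2*h
P(o, s) = -7/2 - s/2 - o**2/2 (P(o, s) = -7/2 + (-(o*o + s))/2 = -7/2 + (-(o**2 + s))/2 = -7/2 + (-(s + o**2))/2 = -7/2 + (-s - o**2)/2 = -7/2 + (-s/2 - o**2/2) = -7/2 - s/2 - o**2/2)
P(-2, -5)/J(-91, -25) = (-7/2 - 1/2*(-5) - 1/2*(-2)**2)/((-2*(-91))) = (-7/2 + 5/2 - 1/2*4)/182 = (-7/2 + 5/2 - 2)*(1/182) = -3*1/182 = -3/182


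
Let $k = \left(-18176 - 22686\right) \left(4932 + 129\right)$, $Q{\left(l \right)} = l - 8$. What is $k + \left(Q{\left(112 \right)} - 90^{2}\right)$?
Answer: $-206810578$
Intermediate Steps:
$Q{\left(l \right)} = -8 + l$
$k = -206802582$ ($k = \left(-40862\right) 5061 = -206802582$)
$k + \left(Q{\left(112 \right)} - 90^{2}\right) = -206802582 + \left(\left(-8 + 112\right) - 90^{2}\right) = -206802582 + \left(104 - 8100\right) = -206802582 - 7996 = -206810578$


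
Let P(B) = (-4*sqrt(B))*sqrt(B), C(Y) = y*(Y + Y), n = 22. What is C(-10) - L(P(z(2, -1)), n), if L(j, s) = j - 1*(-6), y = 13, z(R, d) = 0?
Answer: -266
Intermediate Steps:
C(Y) = 26*Y (C(Y) = 13*(Y + Y) = 13*(2*Y) = 26*Y)
P(B) = -4*B
L(j, s) = 6 + j (L(j, s) = j + 6 = 6 + j)
C(-10) - L(P(z(2, -1)), n) = 26*(-10) - (6 - 4*0) = -260 - (6 + 0) = -260 - 1*6 = -260 - 6 = -266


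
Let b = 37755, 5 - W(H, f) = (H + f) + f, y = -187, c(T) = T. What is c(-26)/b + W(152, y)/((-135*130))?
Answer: -200593/14724450 ≈ -0.013623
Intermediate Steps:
W(H, f) = 5 - H - 2*f (W(H, f) = 5 - ((H + f) + f) = 5 - (H + 2*f) = 5 + (-H - 2*f) = 5 - H - 2*f)
c(-26)/b + W(152, y)/((-135*130)) = -26/37755 + (5 - 1*152 - 2*(-187))/((-135*130)) = -26*1/37755 + (5 - 152 + 374)/(-17550) = -26/37755 + 227*(-1/17550) = -26/37755 - 227/17550 = -200593/14724450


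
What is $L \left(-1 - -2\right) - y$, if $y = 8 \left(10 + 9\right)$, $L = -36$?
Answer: $-188$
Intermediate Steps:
$y = 152$ ($y = 8 \cdot 19 = 152$)
$L \left(-1 - -2\right) - y = - 36 \left(-1 - -2\right) - 152 = - 36 \left(-1 + 2\right) - 152 = \left(-36\right) 1 - 152 = -36 - 152 = -188$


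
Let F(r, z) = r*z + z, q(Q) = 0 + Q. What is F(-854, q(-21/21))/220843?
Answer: 853/220843 ≈ 0.0038625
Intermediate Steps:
q(Q) = Q
F(r, z) = z + r*z
F(-854, q(-21/21))/220843 = ((-21/21)*(1 - 854))/220843 = (-21*1/21*(-853))*(1/220843) = -1*(-853)*(1/220843) = 853*(1/220843) = 853/220843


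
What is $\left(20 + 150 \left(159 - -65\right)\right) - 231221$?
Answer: $-197601$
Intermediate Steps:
$\left(20 + 150 \left(159 - -65\right)\right) - 231221 = \left(20 + 150 \left(159 + 65\right)\right) - 231221 = \left(20 + 150 \cdot 224\right) - 231221 = \left(20 + 33600\right) - 231221 = 33620 - 231221 = -197601$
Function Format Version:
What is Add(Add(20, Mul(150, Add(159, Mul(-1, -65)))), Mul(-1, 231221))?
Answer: -197601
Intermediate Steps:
Add(Add(20, Mul(150, Add(159, Mul(-1, -65)))), Mul(-1, 231221)) = Add(Add(20, Mul(150, Add(159, 65))), -231221) = Add(Add(20, Mul(150, 224)), -231221) = Add(Add(20, 33600), -231221) = Add(33620, -231221) = -197601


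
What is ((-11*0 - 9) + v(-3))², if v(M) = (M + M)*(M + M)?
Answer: 729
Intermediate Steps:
v(M) = 4*M² (v(M) = (2*M)*(2*M) = 4*M²)
((-11*0 - 9) + v(-3))² = ((-11*0 - 9) + 4*(-3)²)² = ((0 - 9) + 4*9)² = (-9 + 36)² = 27² = 729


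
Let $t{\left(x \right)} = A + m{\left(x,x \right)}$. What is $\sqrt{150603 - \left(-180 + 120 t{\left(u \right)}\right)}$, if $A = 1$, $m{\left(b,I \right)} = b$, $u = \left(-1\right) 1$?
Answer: $\sqrt{150783} \approx 388.31$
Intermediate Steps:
$u = -1$
$t{\left(x \right)} = 1 + x$
$\sqrt{150603 - \left(-180 + 120 t{\left(u \right)}\right)} = \sqrt{150603 + \left(180 - 120 \left(1 - 1\right)\right)} = \sqrt{150603 + \left(180 - 0\right)} = \sqrt{150603 + \left(180 + 0\right)} = \sqrt{150603 + 180} = \sqrt{150783}$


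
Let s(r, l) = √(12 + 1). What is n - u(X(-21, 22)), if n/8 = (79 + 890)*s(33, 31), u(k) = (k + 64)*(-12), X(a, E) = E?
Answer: 1032 + 7752*√13 ≈ 28982.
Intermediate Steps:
s(r, l) = √13
u(k) = -768 - 12*k (u(k) = (64 + k)*(-12) = -768 - 12*k)
n = 7752*√13 (n = 8*((79 + 890)*√13) = 8*(969*√13) = 7752*√13 ≈ 27950.)
n - u(X(-21, 22)) = 7752*√13 - (-768 - 12*22) = 7752*√13 - (-768 - 264) = 7752*√13 - 1*(-1032) = 7752*√13 + 1032 = 1032 + 7752*√13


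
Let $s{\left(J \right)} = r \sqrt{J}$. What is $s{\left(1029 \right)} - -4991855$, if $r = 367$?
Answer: $4991855 + 2569 \sqrt{21} \approx 5.0036 \cdot 10^{6}$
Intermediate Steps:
$s{\left(J \right)} = 367 \sqrt{J}$
$s{\left(1029 \right)} - -4991855 = 367 \sqrt{1029} - -4991855 = 367 \cdot 7 \sqrt{21} + 4991855 = 2569 \sqrt{21} + 4991855 = 4991855 + 2569 \sqrt{21}$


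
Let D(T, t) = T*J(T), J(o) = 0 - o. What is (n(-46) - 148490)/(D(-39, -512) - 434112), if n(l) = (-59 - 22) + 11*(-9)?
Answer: 148670/435633 ≈ 0.34127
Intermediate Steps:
J(o) = -o
n(l) = -180 (n(l) = -81 - 99 = -180)
D(T, t) = -T**2 (D(T, t) = T*(-T) = -T**2)
(n(-46) - 148490)/(D(-39, -512) - 434112) = (-180 - 148490)/(-1*(-39)**2 - 434112) = -148670/(-1*1521 - 434112) = -148670/(-1521 - 434112) = -148670/(-435633) = -148670*(-1/435633) = 148670/435633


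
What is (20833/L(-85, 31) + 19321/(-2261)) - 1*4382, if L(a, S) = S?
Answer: -260634300/70091 ≈ -3718.5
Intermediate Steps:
(20833/L(-85, 31) + 19321/(-2261)) - 1*4382 = (20833/31 + 19321/(-2261)) - 1*4382 = (20833*(1/31) + 19321*(-1/2261)) - 4382 = (20833/31 - 19321/2261) - 4382 = 46504462/70091 - 4382 = -260634300/70091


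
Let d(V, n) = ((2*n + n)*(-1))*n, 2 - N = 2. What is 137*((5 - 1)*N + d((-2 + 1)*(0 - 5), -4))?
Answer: -6576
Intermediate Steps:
N = 0 (N = 2 - 1*2 = 2 - 2 = 0)
d(V, n) = -3*n² (d(V, n) = ((3*n)*(-1))*n = (-3*n)*n = -3*n²)
137*((5 - 1)*N + d((-2 + 1)*(0 - 5), -4)) = 137*((5 - 1)*0 - 3*(-4)²) = 137*(4*0 - 3*16) = 137*(0 - 48) = 137*(-48) = -6576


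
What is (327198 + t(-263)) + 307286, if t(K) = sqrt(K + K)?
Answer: 634484 + I*sqrt(526) ≈ 6.3448e+5 + 22.935*I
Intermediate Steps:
t(K) = sqrt(2)*sqrt(K) (t(K) = sqrt(2*K) = sqrt(2)*sqrt(K))
(327198 + t(-263)) + 307286 = (327198 + sqrt(2)*sqrt(-263)) + 307286 = (327198 + sqrt(2)*(I*sqrt(263))) + 307286 = (327198 + I*sqrt(526)) + 307286 = 634484 + I*sqrt(526)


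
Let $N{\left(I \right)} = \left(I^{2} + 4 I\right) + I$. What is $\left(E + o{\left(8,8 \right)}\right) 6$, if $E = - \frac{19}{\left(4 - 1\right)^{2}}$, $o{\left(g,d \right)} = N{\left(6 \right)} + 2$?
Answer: $\frac{1186}{3} \approx 395.33$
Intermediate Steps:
$N{\left(I \right)} = I^{2} + 5 I$
$o{\left(g,d \right)} = 68$ ($o{\left(g,d \right)} = 6 \left(5 + 6\right) + 2 = 6 \cdot 11 + 2 = 66 + 2 = 68$)
$E = - \frac{19}{9}$ ($E = - \frac{19}{3^{2}} = - \frac{19}{9} \approx -2.1111$)
$\left(E + o{\left(8,8 \right)}\right) 6 = \left(- \frac{19}{9} + 68\right) 6 = \frac{593}{9} \cdot 6 = \frac{1186}{3}$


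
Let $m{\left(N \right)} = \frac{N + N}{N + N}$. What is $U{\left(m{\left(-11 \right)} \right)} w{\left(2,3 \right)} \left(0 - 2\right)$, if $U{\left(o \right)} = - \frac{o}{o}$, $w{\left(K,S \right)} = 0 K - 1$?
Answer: $-2$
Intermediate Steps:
$m{\left(N \right)} = 1$ ($m{\left(N \right)} = \frac{2 N}{2 N} = 2 N \frac{1}{2 N} = 1$)
$w{\left(K,S \right)} = -1$ ($w{\left(K,S \right)} = 0 - 1 = -1$)
$U{\left(o \right)} = -1$ ($U{\left(o \right)} = \left(-1\right) 1 = -1$)
$U{\left(m{\left(-11 \right)} \right)} w{\left(2,3 \right)} \left(0 - 2\right) = - \left(-1\right) \left(0 - 2\right) = - \left(-1\right) \left(-2\right) = \left(-1\right) 2 = -2$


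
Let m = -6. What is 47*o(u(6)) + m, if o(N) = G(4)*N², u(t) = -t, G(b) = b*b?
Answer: 27066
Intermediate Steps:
G(b) = b²
o(N) = 16*N² (o(N) = 4²*N² = 16*N²)
47*o(u(6)) + m = 47*(16*(-1*6)²) - 6 = 47*(16*(-6)²) - 6 = 47*(16*36) - 6 = 47*576 - 6 = 27072 - 6 = 27066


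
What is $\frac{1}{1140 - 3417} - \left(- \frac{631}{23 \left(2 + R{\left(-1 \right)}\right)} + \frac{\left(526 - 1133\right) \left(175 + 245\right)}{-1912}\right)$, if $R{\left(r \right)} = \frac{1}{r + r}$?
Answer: $- \frac{125218285}{1088406} \approx -115.05$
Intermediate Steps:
$R{\left(r \right)} = \frac{1}{2 r}$
$\frac{1}{1140 - 3417} - \left(- \frac{631}{23 \left(2 + R{\left(-1 \right)}\right)} + \frac{\left(526 - 1133\right) \left(175 + 245\right)}{-1912}\right) = \frac{1}{1140 - 3417} - \left(- \frac{631}{23 \left(2 + \frac{1}{2 \left(-1\right)}\right)} + \frac{\left(526 - 1133\right) \left(175 + 245\right)}{-1912}\right) = \frac{1}{-2277} - \left(- \frac{631}{23 \left(2 + \frac{1}{2} \left(-1\right)\right)} + \left(-607\right) 420 \left(- \frac{1}{1912}\right)\right) = - \frac{1}{2277} - \left(- \frac{631}{23 \left(2 - \frac{1}{2}\right)} - - \frac{63735}{478}\right) = - \frac{1}{2277} - \left(- \frac{631}{23 \cdot \frac{3}{2}} + \frac{63735}{478}\right) = - \frac{1}{2277} - \left(- \frac{631}{\frac{69}{2}} + \frac{63735}{478}\right) = - \frac{1}{2277} - \left(\left(-631\right) \frac{2}{69} + \frac{63735}{478}\right) = - \frac{1}{2277} - \left(- \frac{1262}{69} + \frac{63735}{478}\right) = - \frac{1}{2277} - \frac{3794479}{32982} = - \frac{125218285}{1088406}$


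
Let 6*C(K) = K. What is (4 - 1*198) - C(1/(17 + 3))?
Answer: -23281/120 ≈ -194.01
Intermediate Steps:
C(K) = K/6
(4 - 1*198) - C(1/(17 + 3)) = (4 - 1*198) - 1/(6*(17 + 3)) = (4 - 198) - 1/(6*20) = -194 - 1/(6*20) = -194 - 1*1/120 = -194 - 1/120 = -23281/120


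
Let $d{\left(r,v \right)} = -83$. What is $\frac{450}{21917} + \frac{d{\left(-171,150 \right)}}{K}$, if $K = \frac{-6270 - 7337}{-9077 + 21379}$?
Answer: $\frac{22384826672}{298224619} \approx 75.06$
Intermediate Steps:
$K = - \frac{13607}{12302} \approx -1.1061$
$\frac{450}{21917} + \frac{d{\left(-171,150 \right)}}{K} = \frac{450}{21917} - \frac{83}{- \frac{13607}{12302}} = 450 \cdot \frac{1}{21917} - - \frac{1021066}{13607} = \frac{450}{21917} + \frac{1021066}{13607} = \frac{22384826672}{298224619}$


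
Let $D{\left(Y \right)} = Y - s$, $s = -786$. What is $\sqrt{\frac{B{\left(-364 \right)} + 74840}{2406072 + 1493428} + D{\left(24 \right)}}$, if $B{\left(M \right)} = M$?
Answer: $\frac{149 \sqrt{1387013155}}{194975} \approx 28.461$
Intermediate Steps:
$D{\left(Y \right)} = 786 + Y$ ($D{\left(Y \right)} = Y - -786 = Y + 786 = 786 + Y$)
$\sqrt{\frac{B{\left(-364 \right)} + 74840}{2406072 + 1493428} + D{\left(24 \right)}} = \sqrt{\frac{-364 + 74840}{2406072 + 1493428} + \left(786 + 24\right)} = \sqrt{\frac{74476}{3899500} + 810} = \sqrt{74476 \cdot \frac{1}{3899500} + 810} = \sqrt{\frac{18619}{974875} + 810} = \sqrt{\frac{789667369}{974875}} = \frac{149 \sqrt{1387013155}}{194975}$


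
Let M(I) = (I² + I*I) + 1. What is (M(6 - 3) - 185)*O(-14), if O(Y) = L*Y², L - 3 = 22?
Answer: -813400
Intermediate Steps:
L = 25 (L = 3 + 22 = 25)
O(Y) = 25*Y²
M(I) = 1 + 2*I² (M(I) = (I² + I²) + 1 = 2*I² + 1 = 1 + 2*I²)
(M(6 - 3) - 185)*O(-14) = ((1 + 2*(6 - 3)²) - 185)*(25*(-14)²) = ((1 + 2*3²) - 185)*(25*196) = ((1 + 2*9) - 185)*4900 = ((1 + 18) - 185)*4900 = (19 - 185)*4900 = -166*4900 = -813400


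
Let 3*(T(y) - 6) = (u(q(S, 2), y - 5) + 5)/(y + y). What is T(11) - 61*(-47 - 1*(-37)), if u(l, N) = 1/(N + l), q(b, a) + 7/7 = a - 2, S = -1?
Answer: 101653/165 ≈ 616.08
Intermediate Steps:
q(b, a) = -3 + a (q(b, a) = -1 + (a - 2) = -1 + (-2 + a) = -3 + a)
T(y) = 6 + (5 + 1/(-6 + y))/(6*y) (T(y) = 6 + ((1/((y - 5) + (-3 + 2)) + 5)/(y + y))/3 = 6 + ((1/((-5 + y) - 1) + 5)/((2*y)))/3 = 6 + ((1/(-6 + y) + 5)*(1/(2*y)))/3 = 6 + ((5 + 1/(-6 + y))*(1/(2*y)))/3 = 6 + ((5 + 1/(-6 + y))/(2*y))/3 = 6 + (5 + 1/(-6 + y))/(6*y))
T(11) - 61*(-47 - 1*(-37)) = (1/6)*(1 + (-6 + 11)*(5 + 36*11))/(11*(-6 + 11)) - 61*(-47 - 1*(-37)) = (1/6)*(1/11)*(1 + 5*(5 + 396))/5 - 61*(-47 + 37) = (1/6)*(1/11)*(1/5)*(1 + 5*401) - 61*(-10) = (1/6)*(1/11)*(1/5)*(1 + 2005) + 610 = (1/6)*(1/11)*(1/5)*2006 + 610 = 1003/165 + 610 = 101653/165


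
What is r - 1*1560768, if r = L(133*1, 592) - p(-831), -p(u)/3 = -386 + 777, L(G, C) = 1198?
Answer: -1558397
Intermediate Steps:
p(u) = -1173 (p(u) = -3*(-386 + 777) = -3*391 = -1173)
r = 2371 (r = 1198 - 1*(-1173) = 1198 + 1173 = 2371)
r - 1*1560768 = 2371 - 1*1560768 = 2371 - 1560768 = -1558397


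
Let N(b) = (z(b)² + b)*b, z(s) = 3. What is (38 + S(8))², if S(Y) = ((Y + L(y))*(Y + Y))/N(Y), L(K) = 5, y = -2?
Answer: 451584/289 ≈ 1562.6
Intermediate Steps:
N(b) = b*(9 + b) (N(b) = (3² + b)*b = (9 + b)*b = b*(9 + b))
S(Y) = 2*(5 + Y)/(9 + Y) (S(Y) = ((Y + 5)*(Y + Y))/((Y*(9 + Y))) = ((5 + Y)*(2*Y))*(1/(Y*(9 + Y))) = (2*Y*(5 + Y))*(1/(Y*(9 + Y))) = 2*(5 + Y)/(9 + Y))
(38 + S(8))² = (38 + 2*(5 + 8)/(9 + 8))² = (38 + 2*13/17)² = (38 + 2*(1/17)*13)² = (38 + 26/17)² = (672/17)² = 451584/289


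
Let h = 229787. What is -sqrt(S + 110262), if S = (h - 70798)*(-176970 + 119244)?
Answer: -4*I*sqrt(573605547) ≈ -95800.0*I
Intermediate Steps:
S = -9177799014 (S = (229787 - 70798)*(-176970 + 119244) = 158989*(-57726) = -9177799014)
-sqrt(S + 110262) = -sqrt(-9177799014 + 110262) = -sqrt(-9177688752) = -4*I*sqrt(573605547)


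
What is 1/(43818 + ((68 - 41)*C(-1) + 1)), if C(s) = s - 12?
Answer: 1/43468 ≈ 2.3005e-5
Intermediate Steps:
C(s) = -12 + s
1/(43818 + ((68 - 41)*C(-1) + 1)) = 1/(43818 + ((68 - 41)*(-12 - 1) + 1)) = 1/(43818 + (27*(-13) + 1)) = 1/(43818 + (-351 + 1)) = 1/(43818 - 350) = 1/43468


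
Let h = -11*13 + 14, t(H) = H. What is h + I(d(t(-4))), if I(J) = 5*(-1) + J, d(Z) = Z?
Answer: -138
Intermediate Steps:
h = -129 (h = -143 + 14 = -129)
I(J) = -5 + J
h + I(d(t(-4))) = -129 + (-5 - 4) = -129 - 9 = -138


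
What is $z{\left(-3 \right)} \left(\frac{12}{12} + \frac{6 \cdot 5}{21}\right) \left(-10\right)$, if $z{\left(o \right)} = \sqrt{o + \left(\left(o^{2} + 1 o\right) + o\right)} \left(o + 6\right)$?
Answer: $0$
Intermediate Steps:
$z{\left(o \right)} = \sqrt{o^{2} + 3 o} \left(6 + o\right)$ ($z{\left(o \right)} = \sqrt{o + \left(\left(o^{2} + o\right) + o\right)} \left(6 + o\right) = \sqrt{o + \left(\left(o + o^{2}\right) + o\right)} \left(6 + o\right) = \sqrt{o + \left(o^{2} + 2 o\right)} \left(6 + o\right) = \sqrt{o^{2} + 3 o} \left(6 + o\right)$)
$z{\left(-3 \right)} \left(\frac{12}{12} + \frac{6 \cdot 5}{21}\right) \left(-10\right) = \sqrt{- 3 \left(3 - 3\right)} \left(6 - 3\right) \left(\frac{12}{12} + \frac{6 \cdot 5}{21}\right) \left(-10\right) = \sqrt{\left(-3\right) 0} \cdot 3 \left(12 \cdot \frac{1}{12} + 30 \cdot \frac{1}{21}\right) \left(-10\right) = \sqrt{0} \cdot 3 \left(1 + \frac{10}{7}\right) \left(-10\right) = 0 \cdot 3 \cdot \frac{17}{7} \left(-10\right) = 0 \cdot \frac{17}{7} \left(-10\right) = 0 \left(-10\right) = 0$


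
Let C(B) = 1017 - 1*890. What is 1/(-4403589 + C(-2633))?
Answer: -1/4403462 ≈ -2.2709e-7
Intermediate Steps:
C(B) = 127 (C(B) = 1017 - 890 = 127)
1/(-4403589 + C(-2633)) = 1/(-4403589 + 127) = 1/(-4403462) = -1/4403462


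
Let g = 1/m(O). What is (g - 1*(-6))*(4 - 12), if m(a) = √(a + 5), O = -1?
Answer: -52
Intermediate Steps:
m(a) = √(5 + a)
g = ½ (g = 1/(√(5 - 1)) = 1/(√4) = 1/2 = ½ ≈ 0.50000)
(g - 1*(-6))*(4 - 12) = (½ - 1*(-6))*(4 - 12) = (½ + 6)*(-8) = (13/2)*(-8) = -52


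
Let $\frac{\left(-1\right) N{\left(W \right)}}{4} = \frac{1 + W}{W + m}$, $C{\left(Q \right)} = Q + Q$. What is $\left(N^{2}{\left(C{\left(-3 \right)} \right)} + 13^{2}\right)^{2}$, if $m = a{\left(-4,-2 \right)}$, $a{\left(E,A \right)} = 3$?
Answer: $\frac{3690241}{81} \approx 45559.0$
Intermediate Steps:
$m = 3$
$C{\left(Q \right)} = 2 Q$
$N{\left(W \right)} = - \frac{4 \left(1 + W\right)}{3 + W}$ ($N{\left(W \right)} = - 4 \frac{1 + W}{W + 3} = - 4 \frac{1 + W}{3 + W} = - \frac{4 \left(1 + W\right)}{3 + W}$)
$\left(N^{2}{\left(C{\left(-3 \right)} \right)} + 13^{2}\right)^{2} = \left(\left(\frac{4 \left(-1 - 2 \left(-3\right)\right)}{3 + 2 \left(-3\right)}\right)^{2} + 13^{2}\right)^{2} = \left(\left(\frac{4 \left(-1 - -6\right)}{3 - 6}\right)^{2} + 169\right)^{2} = \left(\left(\frac{4 \left(-1 + 6\right)}{-3}\right)^{2} + 169\right)^{2} = \left(\left(4 \left(- \frac{1}{3}\right) 5\right)^{2} + 169\right)^{2} = \left(\left(- \frac{20}{3}\right)^{2} + 169\right)^{2} = \left(\frac{400}{9} + 169\right)^{2} = \left(\frac{1921}{9}\right)^{2} = \frac{3690241}{81}$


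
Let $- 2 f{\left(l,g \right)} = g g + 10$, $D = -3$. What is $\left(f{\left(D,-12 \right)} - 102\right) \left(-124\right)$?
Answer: $22196$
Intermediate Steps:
$f{\left(l,g \right)} = -5 - \frac{g^{2}}{2}$ ($f{\left(l,g \right)} = - \frac{g g + 10}{2} = - \frac{g^{2} + 10}{2} = - \frac{10 + g^{2}}{2} = -5 - \frac{g^{2}}{2}$)
$\left(f{\left(D,-12 \right)} - 102\right) \left(-124\right) = \left(\left(-5 - \frac{\left(-12\right)^{2}}{2}\right) - 102\right) \left(-124\right) = \left(\left(-5 - 72\right) - 102\right) \left(-124\right) = \left(-77 - 102\right) \left(-124\right) = \left(-179\right) \left(-124\right) = 22196$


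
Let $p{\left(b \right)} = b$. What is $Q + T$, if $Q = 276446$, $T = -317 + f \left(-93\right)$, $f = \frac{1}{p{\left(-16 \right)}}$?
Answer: $\frac{4418157}{16} \approx 2.7614 \cdot 10^{5}$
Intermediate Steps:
$f = - \frac{1}{16}$ ($f = \frac{1}{-16} = - \frac{1}{16} \approx -0.0625$)
$T = - \frac{4979}{16}$ ($T = -317 - - \frac{93}{16} = -317 + \frac{93}{16} = - \frac{4979}{16} \approx -311.19$)
$Q + T = 276446 - \frac{4979}{16} = \frac{4418157}{16}$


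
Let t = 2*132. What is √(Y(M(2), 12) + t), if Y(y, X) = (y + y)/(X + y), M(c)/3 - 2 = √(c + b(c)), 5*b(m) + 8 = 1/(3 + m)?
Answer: √(7940 + 266*√11)/√(30 + √11) ≈ 16.273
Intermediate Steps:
t = 264
b(m) = -8/5 + 1/(5*(3 + m))
M(c) = 6 + 3*√(c + (-23 - 8*c)/(5*(3 + c)))
Y(y, X) = 2*y/(X + y) (Y(y, X) = (2*y)/(X + y) = 2*y/(X + y))
√(Y(M(2), 12) + t) = √(2*(6 + 3*√5*√((-23 + 5*2² + 7*2)/(3 + 2))/5)/(12 + (6 + 3*√5*√((-23 + 5*2² + 7*2)/(3 + 2))/5)) + 264) = √(2*(6 + 3*√5*√((-23 + 5*4 + 14)/5)/5)/(12 + (6 + 3*√5*√((-23 + 5*4 + 14)/5)/5)) + 264) = √(2*(6 + 3*√5*√((-23 + 20 + 14)/5)/5)/(12 + (6 + 3*√5*√((-23 + 20 + 14)/5)/5)) + 264) = √(2*(6 + 3*√5*√((⅕)*11)/5)/(12 + (6 + 3*√5*√((⅕)*11)/5)) + 264) = √(2*(6 + 3*√5*√(11/5)/5)/(12 + (6 + 3*√5*√(11/5)/5)) + 264) = √(2*(6 + 3*√5*(√55/5)/5)/(12 + (6 + 3*√5*(√55/5)/5)) + 264) = √(2*(6 + 3*√11/5)/(12 + (6 + 3*√11/5)) + 264) = √(2*(6 + 3*√11/5)/(18 + 3*√11/5) + 264) = √(264 + 2*(6 + 3*√11/5)/(18 + 3*√11/5))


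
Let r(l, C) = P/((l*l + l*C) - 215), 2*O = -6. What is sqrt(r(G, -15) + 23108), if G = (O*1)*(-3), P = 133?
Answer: sqrt(1672082211)/269 ≈ 152.01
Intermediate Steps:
O = -3 (O = (1/2)*(-6) = -3)
G = 9 (G = -3*1*(-3) = -3*(-3) = 9)
r(l, C) = 133/(-215 + l**2 + C*l) (r(l, C) = 133/((l*l + l*C) - 215) = 133/((l**2 + C*l) - 215) = 133/(-215 + l**2 + C*l))
sqrt(r(G, -15) + 23108) = sqrt(133/(-215 + 9**2 - 15*9) + 23108) = sqrt(133/(-215 + 81 - 135) + 23108) = sqrt(133/(-269) + 23108) = sqrt(133*(-1/269) + 23108) = sqrt(-133/269 + 23108) = sqrt(6215919/269) = sqrt(1672082211)/269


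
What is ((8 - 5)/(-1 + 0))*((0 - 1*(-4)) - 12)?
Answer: 24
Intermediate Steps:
((8 - 5)/(-1 + 0))*((0 - 1*(-4)) - 12) = (3/(-1))*((0 + 4) - 12) = (3*(-1))*(4 - 12) = -3*(-8) = 24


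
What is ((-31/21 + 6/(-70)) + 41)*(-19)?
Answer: -78679/105 ≈ -749.32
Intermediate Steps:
((-31/21 + 6/(-70)) + 41)*(-19) = ((-31*1/21 + 6*(-1/70)) + 41)*(-19) = ((-31/21 - 3/35) + 41)*(-19) = (-164/105 + 41)*(-19) = (4141/105)*(-19) = -78679/105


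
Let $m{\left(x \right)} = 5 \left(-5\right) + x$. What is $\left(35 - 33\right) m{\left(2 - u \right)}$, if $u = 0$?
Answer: $-46$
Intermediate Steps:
$m{\left(x \right)} = -25 + x$
$\left(35 - 33\right) m{\left(2 - u \right)} = \left(35 - 33\right) \left(-25 + \left(2 - 0\right)\right) = 2 \left(-25 + \left(2 + 0\right)\right) = 2 \left(-25 + 2\right) = 2 \left(-23\right) = -46$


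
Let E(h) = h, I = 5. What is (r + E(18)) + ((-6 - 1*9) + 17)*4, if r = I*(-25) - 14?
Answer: -113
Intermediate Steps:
r = -139 (r = 5*(-25) - 14 = -125 - 14 = -139)
(r + E(18)) + ((-6 - 1*9) + 17)*4 = (-139 + 18) + ((-6 - 1*9) + 17)*4 = -121 + ((-6 - 9) + 17)*4 = -121 + (-15 + 17)*4 = -121 + 2*4 = -121 + 8 = -113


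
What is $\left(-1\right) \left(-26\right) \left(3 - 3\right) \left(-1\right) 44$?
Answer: $0$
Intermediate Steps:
$\left(-1\right) \left(-26\right) \left(3 - 3\right) \left(-1\right) 44 = 26 \cdot 0 \left(-1\right) 44 = 26 \cdot 0 \cdot 44 = 0 \cdot 44 = 0$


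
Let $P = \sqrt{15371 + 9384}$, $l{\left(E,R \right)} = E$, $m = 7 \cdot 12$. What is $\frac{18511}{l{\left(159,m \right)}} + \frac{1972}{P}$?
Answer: $\frac{18511}{159} + \frac{1972 \sqrt{24755}}{24755} \approx 128.96$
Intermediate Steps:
$m = 84$
$P = \sqrt{24755} \approx 157.34$
$\frac{18511}{l{\left(159,m \right)}} + \frac{1972}{P} = \frac{18511}{159} + \frac{1972}{\sqrt{24755}} = 18511 \cdot \frac{1}{159} + 1972 \frac{\sqrt{24755}}{24755} = \frac{18511}{159} + \frac{1972 \sqrt{24755}}{24755}$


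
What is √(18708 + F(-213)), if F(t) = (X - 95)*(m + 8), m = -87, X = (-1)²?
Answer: √26134 ≈ 161.66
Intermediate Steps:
X = 1
F(t) = 7426 (F(t) = (1 - 95)*(-87 + 8) = -94*(-79) = 7426)
√(18708 + F(-213)) = √(18708 + 7426) = √26134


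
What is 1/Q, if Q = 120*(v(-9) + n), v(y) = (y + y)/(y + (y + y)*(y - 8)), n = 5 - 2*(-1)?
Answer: 11/9160 ≈ 0.0012009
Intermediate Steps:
n = 7 (n = 5 + 2 = 7)
v(y) = 2*y/(y + 2*y*(-8 + y)) (v(y) = (2*y)/(y + (2*y)*(-8 + y)) = (2*y)/(y + 2*y*(-8 + y)) = 2*y/(y + 2*y*(-8 + y)))
Q = 9160/11 (Q = 120*(2/(-15 + 2*(-9)) + 7) = 120*(2/(-15 - 18) + 7) = 120*(2/(-33) + 7) = 120*(2*(-1/33) + 7) = 120*(-2/33 + 7) = 120*(229/33) = 9160/11 ≈ 832.73)
1/Q = 1/(9160/11) = 11/9160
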